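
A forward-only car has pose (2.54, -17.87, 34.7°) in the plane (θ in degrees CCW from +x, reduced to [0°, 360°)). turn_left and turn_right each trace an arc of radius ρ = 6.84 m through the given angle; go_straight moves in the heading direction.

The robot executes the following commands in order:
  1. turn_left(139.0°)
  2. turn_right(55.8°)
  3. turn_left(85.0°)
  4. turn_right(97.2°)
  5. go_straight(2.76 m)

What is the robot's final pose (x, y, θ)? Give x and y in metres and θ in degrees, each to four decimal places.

(-24.5975, 8.3575, 105.7000°)

set_pose: (x, y, θ) = (2.5400, -17.8700, 34.7000°), ρ = 6.84
turn_left(139.0°): centre at ρ to the left, rotate +139.0° → (-0.6033, -5.4478, 173.7000°)
turn_right(55.8°): centre at ρ to the right, rotate −55.8° → (-5.8977, -1.8498, 117.9000°)
turn_left(85.0°): centre at ρ to the left, rotate +85.0° → (-14.6042, 1.2505, 202.9000°)
turn_right(97.2°): centre at ρ to the right, rotate −97.2° → (-23.8506, 5.7005, 105.7000°)
go_straight(2.76): x += 2.76·cos θ, y += 2.76·sin θ → (-24.5975, 8.3575, 105.7000°)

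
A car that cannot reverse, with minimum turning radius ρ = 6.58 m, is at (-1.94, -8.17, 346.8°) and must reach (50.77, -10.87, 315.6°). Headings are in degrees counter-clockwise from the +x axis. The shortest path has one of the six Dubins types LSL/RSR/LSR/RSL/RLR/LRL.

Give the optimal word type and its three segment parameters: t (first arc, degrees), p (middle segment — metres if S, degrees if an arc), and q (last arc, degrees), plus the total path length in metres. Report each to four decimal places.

LSR: t = 12.4057°, p = 46.7906 m, q = 43.6057°, L = 53.2231 m

Let ψ = atan2(Δy, Δx) = atan2(-2.70, 52.71) = -2.9323° be the start→goal bearing.
Normalize: d = |goal − start| / ρ = 52.779107/6.58 = 8.021141, α = (θ_start − ψ) mod 360° = 349.7323° = 6.103981 rad, β = (θ_goal − ψ) mod 360° = 318.5323° = 5.559438 rad.
Common terms: sin α = -0.178247, cos α = 0.983986, sin β = -0.662197, cos β = 0.749330, cos(α−β) = 0.855364, d² = 64.338700. Work in radians in the unit-radius frame; every candidate has L = ρ·(t + p + q).
LSL: p² = 2 + d² − 2cos(α−β) + 2d(sin α − sin β) = 72.391640; p = √p² = 8.508328; φ = atan2(cos β − cos α, d + sin α − sin β) = -0.027583 rad; t = (φ − α) mod 2π = 0.151621 rad, q = (β − φ) mod 2π = 5.587021 rad → L = 6.58·(0.151621 + 8.508328 + 5.587021) = 6.58·14.246970 = 93.745064 m
RSR: p² = 2 + d² − 2cos(α−β) + 2d(sin β − sin α) = 56.864304; p = √p² = 7.540842; φ = atan2(cos α − cos β, d − sin α + sin β) = 0.031123 rad; t = (α − φ) mod 2π = 6.072858 rad, q = (φ − β) mod 2π = 0.754870 rad → L = 6.58·(6.072858 + 7.540842 + 0.754870) = 6.58·14.368570 = 94.545193 m
LSR: p² = d² − 2 + 2cos(α−β) + 2d(sin α + sin β) = 50.566787; p = √p² = 7.111033; φ = atan2(−cos α − cos β, d + sin α + sin β) − atan2(−2, p) = 0.037316 rad; t = (φ − α) mod 2π = 0.216520 rad, q = (φ − β) mod 2π = 0.761063 rad → L = 6.58·(0.216520 + 7.111033 + 0.761063) = 6.58·8.088616 = 53.223094 m
RSL: p² = d² − 2 + 2cos(α−β) − 2d(sin α + sin β) = 77.532070; p = √p² = 8.805230; φ = atan2(cos α + cos β, d − sin α − sin β) − atan2(2, p) = -0.030188 rad; t = (α − φ) mod 2π = 6.134169 rad, q = (β − φ) mod 2π = 5.589626 rad → L = 6.58·(6.134169 + 8.805230 + 5.589626) = 6.58·20.529025 = 135.080984 m
RLR: c = (6 − d² + 2cos(α−β) + 2d(sin α − sin β))/8 = -6.108038, |c| > 1 → infeasible
LRL: c = (6 − d² + 2cos(α−β) − 2d(sin α − sin β))/8 = -8.048955, |c| > 1 → infeasible
Shortest: LSR with L = 53.223094 m ≈ 53.2231 m
Convert LSR to answer units (arcs ×180/π): t = 0.216520·180/π = 12.4057°, p = ρ·p = 6.58·7.111033 = 46.7906 m, q = 0.761063·180/π = 43.6057°, L = 53.2231 m.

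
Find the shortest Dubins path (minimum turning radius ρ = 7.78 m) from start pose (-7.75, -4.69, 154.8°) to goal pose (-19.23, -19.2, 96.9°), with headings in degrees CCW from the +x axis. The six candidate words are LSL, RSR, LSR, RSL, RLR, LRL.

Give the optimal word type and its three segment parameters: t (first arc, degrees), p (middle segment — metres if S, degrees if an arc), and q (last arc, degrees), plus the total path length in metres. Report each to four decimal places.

Let ψ = atan2(Δy, Δx) = atan2(-14.51, -11.48) = -128.3503° be the start→goal bearing.
Normalize: d = |goal − start| / ρ = 18.502176/7.78 = 2.378172, α = (θ_start − ψ) mod 360° = 283.1503° = 4.941905 rad, β = (θ_goal − ψ) mod 360° = 225.2503° = 3.931359 rad.
Common terms: sin α = -0.973777, cos α = 0.227506, sin β = -0.710189, cos β = -0.704011, cos(α−β) = 0.531399, d² = 5.655700. Work in radians in the unit-radius frame; every candidate has L = ρ·(t + p + q).
LSL: p² = 2 + d² − 2cos(α−β) + 2d(sin α − sin β) = 5.339189; p = √p² = 2.310669; φ = atan2(cos β − cos α, d + sin α − sin β) = -0.414943 rad; t = (φ − α) mod 2π = 0.926338 rad, q = (β − φ) mod 2π = 4.346302 rad → L = 7.78·(0.926338 + 2.310669 + 4.346302) = 7.78·7.583308 = 58.998138 m
RSR: p² = 2 + d² − 2cos(α−β) + 2d(sin β − sin α) = 7.846617; p = √p² = 2.801181; φ = atan2(cos α − cos β, d − sin α + sin β) = 0.339000 rad; t = (α − φ) mod 2π = 4.602905 rad, q = (φ − β) mod 2π = 2.690826 rad → L = 7.78·(4.602905 + 2.801181 + 2.690826) = 7.78·10.094912 = 78.538418 m
LSR: p² = d² − 2 + 2cos(α−β) + 2d(sin α + sin β) = -3.291021 < 0 → infeasible
RSL: p² = d² − 2 + 2cos(α−β) − 2d(sin α + sin β) = 12.728016; p = √p² = 3.567635; φ = atan2(cos α + cos β, d − sin α − sin β) − atan2(2, p) = -0.627712 rad; t = (α − φ) mod 2π = 5.569617 rad, q = (β − φ) mod 2π = 4.559071 rad → L = 7.78·(5.569617 + 3.567635 + 4.559071) = 7.78·13.696322 = 106.557388 m
RLR: c = (6 − d² + 2cos(α−β) + 2d(sin α − sin β))/8 = 0.019173; p = 2π − arccos c = 4.731563 rad; φ = atan2(cos α − cos β, d − sin α + sin β) = 0.339000 rad; t = (α − φ + p/2) mod 2π = 0.685501 rad, q = (α − β − t + p) mod 2π = 5.056608 rad → L = 7.78·(0.685501 + 4.731563 + 5.056608) = 7.78·10.473672 = 81.485165 m
LRL: c = (6 − d² + 2cos(α−β) − 2d(sin α − sin β))/8 = 0.332601; p = 2π − arccos c = 5.051450 rad; φ = atan2(cos β − cos α, d + sin α − sin β) = -0.414943 rad; t = (φ − α + p/2) mod 2π = 3.452063 rad, q = (β − α − t + p) mod 2π = 0.588841 rad → L = 7.78·(3.452063 + 5.051450 + 0.588841) = 7.78·9.092354 = 70.738510 m
Shortest: LSL with L = 58.998138 m ≈ 58.9981 m
Convert LSL to answer units (arcs ×180/π): t = 0.926338·180/π = 53.0752°, p = ρ·p = 7.78·2.310669 = 17.9770 m, q = 4.346302·180/π = 249.0248°, L = 58.9981 m.

LSL: t = 53.0752°, p = 17.9770 m, q = 249.0248°, L = 58.9981 m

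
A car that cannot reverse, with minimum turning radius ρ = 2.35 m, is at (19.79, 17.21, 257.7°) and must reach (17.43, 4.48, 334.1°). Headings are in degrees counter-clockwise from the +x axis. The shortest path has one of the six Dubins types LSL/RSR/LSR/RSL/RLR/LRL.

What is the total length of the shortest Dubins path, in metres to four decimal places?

Let ψ = atan2(Δy, Δx) = atan2(-12.73, -2.36) = -100.5028° be the start→goal bearing.
Normalize: d = |goal − start| / ρ = 12.946911/2.35 = 5.509324, α = (θ_start − ψ) mod 360° = 358.2028° = 6.251818 rad, β = (θ_goal − ψ) mod 360° = 74.6028° = 1.302064 rad.
Common terms: sin α = -0.031363, cos α = 0.999508, sin β = 0.964108, cos β = 0.265510, cos(α−β) = 0.235142, d² = 30.352648. Work in radians in the unit-radius frame; every candidate has L = ρ·(t + p + q).
LSL: p² = 2 + d² − 2cos(α−β) + 2d(sin α − sin β) = 20.913622; p = √p² = 4.573141; φ = atan2(cos β − cos α, d + sin α − sin β) = -0.161199 rad; t = (φ − α) mod 2π = 6.153354 rad, q = (β − φ) mod 2π = 1.463263 rad → L = 2.35·(6.153354 + 4.573141 + 1.463263) = 2.35·12.189758 = 28.645932 m
RSR: p² = 2 + d² − 2cos(α−β) + 2d(sin β − sin α) = 42.851106; p = √p² = 6.546076; φ = atan2(cos α − cos β, d − sin α + sin β) = 0.112364 rad; t = (α − φ) mod 2π = 6.139453 rad, q = (φ − β) mod 2π = 5.093486 rad → L = 2.35·(6.139453 + 6.546076 + 5.093486) = 2.35·17.779015 = 41.780685 m
LSR: p² = d² − 2 + 2cos(α−β) + 2d(sin α + sin β) = 39.100527; p = √p² = 6.253041; φ = atan2(−cos α − cos β, d + sin α + sin β) − atan2(−2, p) = 0.115661 rad; t = (φ − α) mod 2π = 0.147028 rad, q = (φ − β) mod 2π = 5.096782 rad → L = 2.35·(0.147028 + 6.253041 + 5.096782) = 2.35·11.496852 = 27.017603 m
RSL: p² = d² − 2 + 2cos(α−β) − 2d(sin α + sin β) = 18.545338; p = √p² = 4.306430; φ = atan2(cos α + cos β, d − sin α − sin β) − atan2(2, p) = -0.165104 rad; t = (α − φ) mod 2π = 0.133737 rad, q = (β − φ) mod 2π = 1.467168 rad → L = 2.35·(0.133737 + 4.306430 + 1.467168) = 2.35·5.907335 = 13.882236 m
RLR: c = (6 − d² + 2cos(α−β) + 2d(sin α − sin β))/8 = -4.356388, |c| > 1 → infeasible
LRL: c = (6 − d² + 2cos(α−β) − 2d(sin α − sin β))/8 = -1.614203, |c| > 1 → infeasible
Shortest: RSL with L = 13.882236 m ≈ 13.8822 m

13.8822 m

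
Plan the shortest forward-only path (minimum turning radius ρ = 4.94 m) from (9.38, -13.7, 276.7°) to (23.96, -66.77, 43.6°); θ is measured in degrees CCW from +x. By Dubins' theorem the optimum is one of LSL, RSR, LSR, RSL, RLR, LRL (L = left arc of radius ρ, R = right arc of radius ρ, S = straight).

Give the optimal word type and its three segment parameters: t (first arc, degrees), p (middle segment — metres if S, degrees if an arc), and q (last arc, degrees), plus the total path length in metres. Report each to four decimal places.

LSL: t = 0.4345°, p = 50.4596 m, q = 126.4655°, L = 61.4009 m

Let ψ = atan2(Δy, Δx) = atan2(-53.07, 14.58) = -74.6381° be the start→goal bearing.
Normalize: d = |goal − start| / ρ = 55.036363/4.94 = 11.140964, α = (θ_start − ψ) mod 360° = 351.3381° = 6.132006 rad, β = (θ_goal − ψ) mod 360° = 118.2381° = 2.063643 rad.
Common terms: sin α = -0.150604, cos α = 0.988594, sin β = 0.880989, cos β = -0.473136, cos(α−β) = -0.600420, d² = 124.121085. Work in radians in the unit-radius frame; every candidate has L = ρ·(t + p + q).
LSL: p² = 2 + d² − 2cos(α−β) + 2d(sin α − sin β) = 104.336028; p = √p² = 10.214501; φ = atan2(cos β − cos α, d + sin α − sin β) = -0.143596 rad; t = (φ − α) mod 2π = 0.007583 rad, q = (β − φ) mod 2π = 2.207240 rad → L = 4.94·(0.007583 + 10.214501 + 2.207240) = 4.94·12.429324 = 61.400859 m
RSR: p² = 2 + d² − 2cos(α−β) + 2d(sin β − sin α) = 150.307822; p = √p² = 12.260009; φ = atan2(cos α − cos β, d − sin α + sin β) = 0.119512 rad; t = (α − φ) mod 2π = 6.012494 rad, q = (φ − β) mod 2π = 4.339054 rad → L = 4.94·(6.012494 + 12.260009 + 4.339054) = 4.94·22.611557 = 111.701091 m
LSR: p² = d² − 2 + 2cos(α−β) + 2d(sin α + sin β) = 137.194633; p = √p² = 11.713011; φ = atan2(−cos α − cos β, d + sin α + sin β) − atan2(−2, p) = 0.125726 rad; t = (φ − α) mod 2π = 0.276906 rad, q = (φ − β) mod 2π = 4.345268 rad → L = 4.94·(0.276906 + 11.713011 + 4.345268) = 4.94·16.335185 = 80.695815 m
RSL: p² = d² − 2 + 2cos(α−β) − 2d(sin α + sin β) = 104.645855; p = √p² = 10.229656; φ = atan2(cos α + cos β, d − sin α − sin β) − atan2(2, p) = -0.143602 rad; t = (α − φ) mod 2π = 6.275608 rad, q = (β − φ) mod 2π = 2.207245 rad → L = 4.94·(6.275608 + 10.229656 + 2.207245) = 4.94·18.712509 = 92.439794 m
RLR: c = (6 − d² + 2cos(α−β) + 2d(sin α − sin β))/8 = -17.788478, |c| > 1 → infeasible
LRL: c = (6 − d² + 2cos(α−β) − 2d(sin α − sin β))/8 = -12.042004, |c| > 1 → infeasible
Shortest: LSL with L = 61.400859 m ≈ 61.4009 m
Convert LSL to answer units (arcs ×180/π): t = 0.007583·180/π = 0.4345°, p = ρ·p = 4.94·10.214501 = 50.4596 m, q = 2.207240·180/π = 126.4655°, L = 61.4009 m.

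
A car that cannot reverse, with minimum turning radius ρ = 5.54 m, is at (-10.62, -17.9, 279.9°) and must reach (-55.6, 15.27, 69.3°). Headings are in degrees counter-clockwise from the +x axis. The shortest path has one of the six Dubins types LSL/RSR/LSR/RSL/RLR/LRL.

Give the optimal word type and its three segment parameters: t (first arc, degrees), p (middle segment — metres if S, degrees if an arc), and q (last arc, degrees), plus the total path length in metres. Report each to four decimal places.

RSR: t = 143.0261°, p = 47.0509 m, q = 67.5739°, L = 67.4140 m

Let ψ = atan2(Δy, Δx) = atan2(33.17, -44.98) = 143.5935° be the start→goal bearing.
Normalize: d = |goal − start| / ρ = 55.887828/5.54 = 10.088056, α = (θ_start − ψ) mod 360° = 136.3065° = 2.378997 rad, β = (θ_goal − ψ) mod 360° = 285.7065° = 4.986519 rad.
Common terms: sin α = 0.690800, cos α = -0.723046, sin β = -0.962661, cos β = 0.270710, cos(α−β) = -0.860742, d² = 101.768865. Work in radians in the unit-radius frame; every candidate has L = ρ·(t + p + q).
LSL: p² = 2 + d² − 2cos(α−β) + 2d(sin α − sin β) = 138.850769; p = √p² = 11.783496; φ = atan2(cos β − cos α, d + sin α − sin β) = 0.084435 rad; t = (φ − α) mod 2π = 3.988623 rad, q = (β − φ) mod 2π = 4.902084 rad → L = 5.54·(3.988623 + 11.783496 + 4.902084) = 5.54·20.674203 = 114.535084 m
RSR: p² = 2 + d² − 2cos(α−β) + 2d(sin β − sin α) = 72.129930; p = √p² = 8.492934; φ = atan2(cos α − cos β, d − sin α + sin β) = -0.117278 rad; t = (α − φ) mod 2π = 2.496276 rad, q = (φ − β) mod 2π = 1.179388 rad → L = 5.54·(2.496276 + 8.492934 + 1.179388) = 5.54·12.168597 = 67.414030 m
LSR: p² = d² − 2 + 2cos(α−β) + 2d(sin α + sin β) = 92.562289; p = √p² = 9.620930; φ = atan2(−cos α − cos β, d + sin α + sin β) − atan2(−2, p) = 0.251009 rad; t = (φ − α) mod 2π = 4.155197 rad, q = (φ − β) mod 2π = 1.547675 rad → L = 5.54·(4.155197 + 9.620930 + 1.547675) = 5.54·15.323802 = 84.893862 m
RSL: p² = d² − 2 + 2cos(α−β) − 2d(sin α + sin β) = 103.532473; p = √p² = 10.175091; φ = atan2(cos α + cos β, d − sin α − sin β) − atan2(2, p) = -0.237719 rad; t = (α − φ) mod 2π = 2.616716 rad, q = (β − φ) mod 2π = 5.224238 rad → L = 5.54·(2.616716 + 10.175091 + 5.224238) = 5.54·18.016045 = 99.808887 m
RLR: c = (6 − d² + 2cos(α−β) + 2d(sin α − sin β))/8 = -8.016241, |c| > 1 → infeasible
LRL: c = (6 − d² + 2cos(α−β) − 2d(sin α − sin β))/8 = -16.356346, |c| > 1 → infeasible
Shortest: RSR with L = 67.414030 m ≈ 67.4140 m
Convert RSR to answer units (arcs ×180/π): t = 2.496276·180/π = 143.0261°, p = ρ·p = 5.54·8.492934 = 47.0509 m, q = 1.179388·180/π = 67.5739°, L = 67.4140 m.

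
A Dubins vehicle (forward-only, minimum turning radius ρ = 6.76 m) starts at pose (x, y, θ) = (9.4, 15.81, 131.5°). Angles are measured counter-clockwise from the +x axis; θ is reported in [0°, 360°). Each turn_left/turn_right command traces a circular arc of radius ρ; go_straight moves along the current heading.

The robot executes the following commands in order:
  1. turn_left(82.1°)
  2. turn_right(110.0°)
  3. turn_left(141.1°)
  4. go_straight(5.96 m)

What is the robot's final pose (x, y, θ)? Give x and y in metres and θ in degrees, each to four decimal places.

set_pose: (x, y, θ) = (9.4000, 15.8100, 131.5000°), ρ = 6.76
turn_left(82.1°): centre at ρ to the left, rotate +82.1° → (0.5961, 16.9612, 213.6000°)
turn_right(110.0°): centre at ρ to the right, rotate −110.0° → (-9.7153, 21.0022, 103.6000°)
turn_left(141.1°): centre at ρ to the left, rotate +141.1° → (-22.3973, 22.3016, 244.7000°)
go_straight(5.96): x += 5.96·cos θ, y += 5.96·sin θ → (-24.9444, 16.9133, 244.7000°)

(-24.9444, 16.9133, 244.7000°)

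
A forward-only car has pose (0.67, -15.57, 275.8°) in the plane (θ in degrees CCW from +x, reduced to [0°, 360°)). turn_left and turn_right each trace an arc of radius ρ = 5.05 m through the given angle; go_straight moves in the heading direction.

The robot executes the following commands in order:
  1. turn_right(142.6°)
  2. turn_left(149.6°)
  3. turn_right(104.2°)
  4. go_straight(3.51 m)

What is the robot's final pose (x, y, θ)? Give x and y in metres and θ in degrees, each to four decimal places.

set_pose: (x, y, θ) = (0.6700, -15.5700, 275.8000°), ρ = 5.05
turn_right(142.6°): centre at ρ to the right, rotate −142.6° → (-8.0354, -19.5373, 133.2000°)
turn_left(149.6°): centre at ρ to the left, rotate +149.6° → (-16.6412, -24.1131, 282.8000°)
turn_right(104.2°): centre at ρ to the right, rotate −104.2° → (-21.6891, -30.2804, 178.6000°)
go_straight(3.51): x += 3.51·cos θ, y += 3.51·sin θ → (-25.1981, -30.1946, 178.6000°)

(-25.1981, -30.1946, 178.6000°)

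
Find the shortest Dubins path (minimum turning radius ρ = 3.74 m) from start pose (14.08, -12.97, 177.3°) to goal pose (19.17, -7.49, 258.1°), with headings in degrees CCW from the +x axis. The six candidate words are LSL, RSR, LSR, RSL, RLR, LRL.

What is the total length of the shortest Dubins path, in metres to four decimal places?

Let ψ = atan2(Δy, Δx) = atan2(5.48, 5.09) = 47.1131° be the start→goal bearing.
Normalize: d = |goal − start| / ρ = 7.479205/3.74 = 1.999787, α = (θ_start − ψ) mod 360° = 130.1869° = 2.272190 rad, β = (θ_goal − ψ) mod 360° = 210.9869° = 3.682416 rad.
Common terms: sin α = 0.763943, cos α = -0.645283, sin β = -0.514842, cos β = -0.857285, cos(α−β) = 0.159881, d² = 3.999149. Work in radians in the unit-radius frame; every candidate has L = ρ·(t + p + q).
LSL: p² = 2 + d² − 2cos(α−β) + 2d(sin α − sin β) = 10.793986; p = √p² = 3.285420; φ = atan2(cos β − cos α, d + sin α − sin β) = -0.064573 rad; t = (φ − α) mod 2π = 3.946422 rad, q = (β − φ) mod 2π = 3.746989 rad → L = 3.74·(3.946422 + 3.285420 + 3.746989) = 3.74·10.978832 = 41.060830 m
RSR: p² = 2 + d² − 2cos(α−β) + 2d(sin β − sin α) = 0.564788; p = √p² = 0.751524; φ = atan2(cos α − cos β, d − sin α + sin β) = 0.285978 rad; t = (α − φ) mod 2π = 1.986213 rad, q = (φ − β) mod 2π = 2.886746 rad → L = 3.74·(1.986213 + 0.751524 + 2.886746) = 3.74·5.624483 = 21.035566 m
LSR: p² = d² − 2 + 2cos(α−β) + 2d(sin α + sin β) = 3.315209; p = √p² = 1.820772; φ = atan2(−cos α − cos β, d + sin α + sin β) − atan2(−2, p) = 1.421293 rad; t = (φ − α) mod 2π = 5.432288 rad, q = (φ − β) mod 2π = 4.022062 rad → L = 3.74·(5.432288 + 1.820772 + 4.022062) = 3.74·11.275122 = 42.168957 m
RSL: p² = d² − 2 + 2cos(α−β) − 2d(sin α + sin β) = 1.322614; p = √p² = 1.150050; φ = atan2(cos α + cos β, d − sin α − sin β) − atan2(2, p) = -1.758221 rad; t = (α − φ) mod 2π = 4.030412 rad, q = (β − φ) mod 2π = 5.440638 rad → L = 3.74·(4.030412 + 1.150050 + 5.440638) = 3.74·10.621099 = 39.722910 m
RLR: c = (6 − d² + 2cos(α−β) + 2d(sin α − sin β))/8 = 0.929402; p = 2π − arccos c = 5.905177 rad; φ = atan2(cos α − cos β, d − sin α + sin β) = 0.285978 rad; t = (α − φ + p/2) mod 2π = 4.938801 rad, q = (α − β − t + p) mod 2π = 5.839335 rad → L = 3.74·(4.938801 + 5.905177 + 5.839335) = 3.74·16.683313 = 62.395591 m
LRL: c = (6 − d² + 2cos(α−β) − 2d(sin α − sin β))/8 = -0.349248; p = 2π − arccos c = 4.355620 rad; φ = atan2(cos β − cos α, d + sin α − sin β) = -0.064573 rad; t = (φ − α + p/2) mod 2π = 6.124232 rad, q = (β − α − t + p) mod 2π = 5.924799 rad → L = 3.74·(6.124232 + 4.355620 + 5.924799) = 3.74·16.404652 = 61.353398 m
Shortest: RSR with L = 21.035566 m ≈ 21.0356 m

21.0356 m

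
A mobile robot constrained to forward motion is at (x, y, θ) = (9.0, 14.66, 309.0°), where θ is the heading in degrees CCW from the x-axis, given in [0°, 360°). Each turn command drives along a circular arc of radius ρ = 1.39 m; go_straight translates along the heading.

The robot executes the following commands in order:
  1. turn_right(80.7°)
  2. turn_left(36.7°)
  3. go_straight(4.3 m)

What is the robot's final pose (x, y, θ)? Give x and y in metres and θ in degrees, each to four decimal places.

set_pose: (x, y, θ) = (9.0000, 14.6600, 309.0000°), ρ = 1.39
turn_right(80.7°): centre at ρ to the right, rotate −80.7° → (8.9576, 12.8606, 228.3000°)
turn_left(36.7°): centre at ρ to the left, rotate +36.7° → (8.6107, 12.0571, 265.0000°)
go_straight(4.3): x += 4.3·cos θ, y += 4.3·sin θ → (8.2359, 7.7734, 265.0000°)

(8.2359, 7.7734, 265.0000°)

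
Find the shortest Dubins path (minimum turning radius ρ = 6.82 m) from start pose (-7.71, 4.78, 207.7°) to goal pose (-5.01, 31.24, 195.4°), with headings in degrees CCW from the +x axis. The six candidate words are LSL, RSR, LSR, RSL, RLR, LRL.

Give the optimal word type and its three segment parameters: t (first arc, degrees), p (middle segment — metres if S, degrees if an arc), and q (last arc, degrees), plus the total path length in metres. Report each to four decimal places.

RSL: t = 206.1953°, p = 8.0423 m, q = 193.8953°, L = 55.6656 m

Let ψ = atan2(Δy, Δx) = atan2(26.46, 2.70) = 84.1737° be the start→goal bearing.
Normalize: d = |goal − start| / ρ = 26.597398/6.82 = 3.899912, α = (θ_start − ψ) mod 360° = 123.5263° = 2.155941 rad, β = (θ_goal − ψ) mod 360° = 111.2263° = 1.941266 rad.
Common terms: sin α = 0.833632, cos α = -0.552320, sin β = 0.932157, cos β = -0.362053, cos(α−β) = 0.977046, d² = 15.209312. Work in radians in the unit-radius frame; every candidate has L = ρ·(t + p + q).
LSL: p² = 2 + d² − 2cos(α−β) + 2d(sin α − sin β) = 14.486740; p = √p² = 3.806145; φ = atan2(cos β − cos α, d + sin α − sin β) = 0.050010 rad; t = (φ − α) mod 2π = 4.177254 rad, q = (β − φ) mod 2π = 1.891256 rad → L = 6.82·(4.177254 + 3.806145 + 1.891256) = 6.82·9.874655 = 67.345146 m
RSR: p² = 2 + d² − 2cos(α−β) + 2d(sin β − sin α) = 16.023702; p = √p² = 4.002962; φ = atan2(cos α − cos β, d − sin α + sin β) = -0.047550 rad; t = (α − φ) mod 2π = 2.203491 rad, q = (φ − β) mod 2π = 4.294370 rad → L = 6.82·(2.203491 + 4.002962 + 4.294370) = 6.82·10.500822 = 71.615609 m
LSR: p² = d² − 2 + 2cos(α−β) + 2d(sin α + sin β) = 28.936249; p = √p² = 5.379242; φ = atan2(−cos α − cos β, d + sin α + sin β) − atan2(−2, p) = 0.515970 rad; t = (φ − α) mod 2π = 4.643214 rad, q = (φ − β) mod 2π = 4.857889 rad → L = 6.82·(4.643214 + 5.379242 + 4.857889) = 6.82·14.880345 = 101.483954 m
RSL: p² = d² − 2 + 2cos(α−β) − 2d(sin α + sin β) = 1.390557; p = √p² = 1.179219; φ = atan2(cos α + cos β, d − sin α − sin β) − atan2(2, p) = -1.442845 rad; t = (α − φ) mod 2π = 3.598786 rad, q = (β − φ) mod 2π = 3.384111 rad → L = 6.82·(3.598786 + 1.179219 + 3.384111) = 6.82·8.162115 = 55.665627 m
RLR: c = (6 − d² + 2cos(α−β) + 2d(sin α − sin β))/8 = -1.002963, |c| > 1 → infeasible
LRL: c = (6 − d² + 2cos(α−β) − 2d(sin α − sin β))/8 = -0.810842; p = 2π − arccos c = 3.766799 rad; φ = atan2(cos β − cos α, d + sin α − sin β) = 0.050010 rad; t = (φ − α + p/2) mod 2π = 6.060654 rad, q = (β − α − t + p) mod 2π = 3.774655 rad → L = 6.82·(6.060654 + 3.766799 + 3.774655) = 6.82·13.602108 = 92.766374 m
Shortest: RSL with L = 55.665627 m ≈ 55.6656 m
Convert RSL to answer units (arcs ×180/π): t = 3.598786·180/π = 206.1953°, p = ρ·p = 6.82·1.179219 = 8.0423 m, q = 3.384111·180/π = 193.8953°, L = 55.6656 m.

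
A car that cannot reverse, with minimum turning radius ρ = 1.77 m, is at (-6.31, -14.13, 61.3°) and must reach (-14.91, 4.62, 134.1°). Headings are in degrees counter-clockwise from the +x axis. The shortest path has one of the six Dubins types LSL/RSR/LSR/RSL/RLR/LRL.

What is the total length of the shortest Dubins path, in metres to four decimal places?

Let ψ = atan2(Δy, Δx) = atan2(18.75, -8.60) = 114.6393° be the start→goal bearing.
Normalize: d = |goal − start| / ρ = 20.628197/1.77 = 11.654348, α = (θ_start − ψ) mod 360° = 306.6607° = 5.352238 rad, β = (θ_goal − ψ) mod 360° = 19.4607° = 0.339652 rad.
Common terms: sin α = -0.802186, cos α = 0.597074, sin β = 0.333159, cos β = 0.942870, cos(α−β) = 0.295708, d² = 135.823837. Work in radians in the unit-radius frame; every candidate has L = ρ·(t + p + q).
LSL: p² = 2 + d² − 2cos(α−β) + 2d(sin α − sin β) = 110.769002; p = √p² = 10.524685; φ = atan2(cos β − cos α, d + sin α − sin β) = 0.032862 rad; t = (φ − α) mod 2π = 0.963809 rad, q = (β − φ) mod 2π = 0.306791 rad → L = 1.77·(0.963809 + 10.524685 + 0.306791) = 1.77·11.795285 = 20.877655 m
RSR: p² = 2 + d² − 2cos(α−β) + 2d(sin β − sin α) = 163.695841; p = √p² = 12.794368; φ = atan2(cos α − cos β, d − sin α + sin β) = -0.027031 rad; t = (α − φ) mod 2π = 5.379269 rad, q = (φ − β) mod 2π = 5.916502 rad → L = 1.77·(5.379269 + 12.794368 + 5.916502) = 1.77·24.090138 = 42.639545 m
LSR: p² = d² − 2 + 2cos(α−β) + 2d(sin α + sin β) = 123.482859; p = √p² = 11.112284; φ = atan2(−cos α − cos β, d + sin α + sin β) − atan2(−2, p) = 0.041259 rad; t = (φ − α) mod 2π = 0.972206 rad, q = (φ − β) mod 2π = 5.984792 rad → L = 1.77·(0.972206 + 11.112284 + 5.984792) = 1.77·18.069282 = 31.982630 m
RSL: p² = d² − 2 + 2cos(α−β) − 2d(sin α + sin β) = 145.347648; p = √p² = 12.056021; φ = atan2(cos α + cos β, d − sin α − sin β) − atan2(2, p) = -0.038049 rad; t = (α − φ) mod 2π = 5.390287 rad, q = (β − φ) mod 2π = 0.377701 rad → L = 1.77·(5.390287 + 12.056021 + 0.377701) = 1.77·17.824010 = 31.548497 m
RLR: c = (6 − d² + 2cos(α−β) + 2d(sin α − sin β))/8 = -19.461980, |c| > 1 → infeasible
LRL: c = (6 − d² + 2cos(α−β) − 2d(sin α − sin β))/8 = -12.846125, |c| > 1 → infeasible
Shortest: LSL with L = 20.877655 m ≈ 20.8777 m

20.8777 m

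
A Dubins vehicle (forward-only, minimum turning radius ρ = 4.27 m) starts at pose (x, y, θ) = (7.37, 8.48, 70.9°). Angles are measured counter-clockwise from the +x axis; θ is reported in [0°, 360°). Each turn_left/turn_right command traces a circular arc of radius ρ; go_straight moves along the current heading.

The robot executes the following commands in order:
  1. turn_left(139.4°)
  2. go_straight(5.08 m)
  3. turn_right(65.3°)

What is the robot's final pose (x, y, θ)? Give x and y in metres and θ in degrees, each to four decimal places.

(-7.8088, 11.1898, 145.0000°)

set_pose: (x, y, θ) = (7.3700, 8.4800, 70.9000°), ρ = 4.27
turn_left(139.4°): centre at ρ to the left, rotate +139.4° → (1.1807, 13.5639, 210.3000°)
go_straight(5.08): x += 5.08·cos θ, y += 5.08·sin θ → (-3.2053, 11.0009, 210.3000°)
turn_right(65.3°): centre at ρ to the right, rotate −65.3° → (-7.8088, 11.1898, 145.0000°)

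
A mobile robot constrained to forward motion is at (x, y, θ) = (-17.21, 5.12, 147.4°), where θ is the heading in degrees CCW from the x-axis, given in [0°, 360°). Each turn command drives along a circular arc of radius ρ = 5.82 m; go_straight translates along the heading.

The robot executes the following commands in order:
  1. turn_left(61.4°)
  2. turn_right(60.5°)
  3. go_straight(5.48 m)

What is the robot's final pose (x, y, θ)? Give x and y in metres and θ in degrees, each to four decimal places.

set_pose: (x, y, θ) = (-17.2100, 5.1200, 147.4000°), ρ = 5.82
turn_left(61.4°): centre at ρ to the left, rotate +61.4° → (-23.1495, 5.3170, 208.8000°)
turn_right(60.5°): centre at ρ to the right, rotate −60.5° → (-29.0115, 5.4654, 148.3000°)
go_straight(5.48): x += 5.48·cos θ, y += 5.48·sin θ → (-33.6739, 8.3450, 148.3000°)

(-33.6739, 8.3450, 148.3000°)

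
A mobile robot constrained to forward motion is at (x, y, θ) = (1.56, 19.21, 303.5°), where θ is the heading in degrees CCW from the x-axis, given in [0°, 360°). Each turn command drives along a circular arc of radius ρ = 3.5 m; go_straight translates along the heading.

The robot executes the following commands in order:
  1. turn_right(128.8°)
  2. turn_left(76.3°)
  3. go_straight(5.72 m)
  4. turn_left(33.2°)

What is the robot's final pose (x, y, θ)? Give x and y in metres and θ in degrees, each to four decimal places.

(-7.2605, 4.0412, 284.2000°)

set_pose: (x, y, θ) = (1.5600, 19.2100, 303.5000°), ρ = 3.5
turn_right(128.8°): centre at ρ to the right, rotate −128.8° → (-1.6819, 13.7932, 174.7000°)
turn_left(76.3°): centre at ρ to the left, rotate +76.3° → (-5.3145, 11.4476, 251.0000°)
go_straight(5.72): x += 5.72·cos θ, y += 5.72·sin θ → (-7.1768, 6.0393, 251.0000°)
turn_left(33.2°): centre at ρ to the left, rotate +33.2° → (-7.2605, 4.0412, 284.2000°)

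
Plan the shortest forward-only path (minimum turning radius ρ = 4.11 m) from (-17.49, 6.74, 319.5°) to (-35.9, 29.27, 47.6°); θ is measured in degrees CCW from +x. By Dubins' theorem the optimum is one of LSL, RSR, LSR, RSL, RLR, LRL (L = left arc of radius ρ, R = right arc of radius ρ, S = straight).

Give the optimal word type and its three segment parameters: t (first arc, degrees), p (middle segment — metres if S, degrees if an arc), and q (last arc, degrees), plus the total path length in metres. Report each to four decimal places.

LSR: t = 197.3992°, p = 23.1234 m, q = 109.2992°, L = 45.1238 m

Let ψ = atan2(Δy, Δx) = atan2(22.53, -18.41) = 129.2534° be the start→goal bearing.
Normalize: d = |goal − start| / ρ = 29.095171/4.11 = 7.079117, α = (θ_start − ψ) mod 360° = 190.2466° = 3.320430 rad, β = (θ_goal − ψ) mod 360° = 278.3466° = 4.858065 rad.
Common terms: sin α = -0.177885, cos α = -0.984051, sin β = -0.989408, cos β = 0.145161, cos(α−β) = 0.033155, d² = 50.113899. Work in radians in the unit-radius frame; every candidate has L = ρ·(t + p + q).
LSL: p² = 2 + d² − 2cos(α−β) + 2d(sin α − sin β) = 63.537315; p = √p² = 7.971030; φ = atan2(cos β − cos α, d + sin α − sin β) = 0.142143 rad; t = (φ − α) mod 2π = 3.104898 rad, q = (β − φ) mod 2π = 4.715922 rad → L = 4.11·(3.104898 + 7.971030 + 4.715922) = 4.11·15.791850 = 64.904504 m
RSR: p² = 2 + d² − 2cos(α−β) + 2d(sin β − sin α) = 40.557863; p = √p² = 6.368506; φ = atan2(cos α − cos β, d − sin α + sin β) = -0.178254 rad; t = (α − φ) mod 2π = 3.498684 rad, q = (φ − β) mod 2π = 1.246866 rad → L = 4.11·(3.498684 + 6.368506 + 1.246866) = 4.11·11.114056 = 45.678769 m
LSR: p² = d² − 2 + 2cos(α−β) + 2d(sin α + sin β) = 31.653395; p = √p² = 5.626135; φ = atan2(−cos α − cos β, d + sin α + sin β) − atan2(−2, p) = 0.482511 rad; t = (φ − α) mod 2π = 3.445267 rad, q = (φ − β) mod 2π = 1.907631 rad → L = 4.11·(3.445267 + 5.626135 + 1.907631) = 4.11·10.979033 = 45.123826 m
RSL: p² = d² − 2 + 2cos(α−β) − 2d(sin α + sin β) = 64.707024; p = √p² = 8.044068; φ = atan2(cos α + cos β, d − sin α − sin β) − atan2(2, p) = -0.345068 rad; t = (α − φ) mod 2π = 3.665498 rad, q = (β − φ) mod 2π = 5.203133 rad → L = 4.11·(3.665498 + 8.044068 + 5.203133) = 4.11·16.912699 = 69.511194 m
RLR: c = (6 − d² + 2cos(α−β) + 2d(sin α − sin β))/8 = -4.069733, |c| > 1 → infeasible
LRL: c = (6 − d² + 2cos(α−β) − 2d(sin α − sin β))/8 = -6.942164, |c| > 1 → infeasible
Shortest: LSR with L = 45.123826 m ≈ 45.1238 m
Convert LSR to answer units (arcs ×180/π): t = 3.445267·180/π = 197.3992°, p = ρ·p = 4.11·5.626135 = 23.1234 m, q = 1.907631·180/π = 109.2992°, L = 45.1238 m.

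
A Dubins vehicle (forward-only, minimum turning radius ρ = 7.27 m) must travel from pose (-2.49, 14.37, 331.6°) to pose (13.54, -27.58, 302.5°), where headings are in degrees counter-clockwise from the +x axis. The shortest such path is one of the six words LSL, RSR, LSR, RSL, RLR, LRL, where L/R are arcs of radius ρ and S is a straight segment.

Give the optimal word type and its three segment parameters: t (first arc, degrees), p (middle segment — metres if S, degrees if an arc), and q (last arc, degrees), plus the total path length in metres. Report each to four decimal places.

Let ψ = atan2(Δy, Δx) = atan2(-41.95, 16.03) = -69.0871° be the start→goal bearing.
Normalize: d = |goal − start| / ρ = 44.908389/7.27 = 6.177220, α = (θ_start − ψ) mod 360° = 40.6871° = 0.710123 rad, β = (θ_goal − ψ) mod 360° = 11.5871° = 0.202232 rad.
Common terms: sin α = 0.651927, cos α = 0.758282, sin β = 0.200857, cos β = 0.979621, cos(α−β) = 0.873772, d² = 38.158046. Work in radians in the unit-radius frame; every candidate has L = ρ·(t + p + q).
LSL: p² = 2 + d² − 2cos(α−β) + 2d(sin α − sin β) = 43.983225; p = √p² = 6.631985; φ = atan2(cos β − cos α, d + sin α − sin β) = 0.033381 rad; t = (φ − α) mod 2π = 5.606443 rad, q = (β − φ) mod 2π = 0.168852 rad → L = 7.27·(5.606443 + 6.631985 + 0.168852) = 7.27·12.407279 = 90.200922 m
RSR: p² = 2 + d² − 2cos(α−β) + 2d(sin β − sin α) = 32.837779; p = √p² = 5.730426; φ = atan2(cos α − cos β, d − sin α + sin β) = -0.038635 rad; t = (α − φ) mod 2π = 0.748758 rad, q = (φ − β) mod 2π = 6.042318 rad → L = 7.27·(0.748758 + 5.730426 + 6.042318) = 7.27·12.521502 = 91.031318 m
LSR: p² = d² − 2 + 2cos(α−β) + 2d(sin α + sin β) = 48.441259; p = √p² = 6.959976; φ = atan2(−cos α − cos β, d + sin α + sin β) − atan2(−2, p) = 0.037465 rad; t = (φ − α) mod 2π = 5.610527 rad, q = (φ − β) mod 2π = 6.118418 rad → L = 7.27·(5.610527 + 6.959976 + 6.118418) = 7.27·18.688920 = 135.868452 m
RSL: p² = d² − 2 + 2cos(α−β) − 2d(sin α + sin β) = 27.369922; p = √p² = 5.231627; φ = atan2(cos α + cos β, d − sin α − sin β) − atan2(2, p) = -0.049648 rad; t = (α − φ) mod 2π = 0.759771 rad, q = (β − φ) mod 2π = 0.251880 rad → L = 7.27·(0.759771 + 5.231627 + 0.251880) = 7.27·6.243279 = 45.388637 m
RLR: c = (6 − d² + 2cos(α−β) + 2d(sin α − sin β))/8 = -3.104722, |c| > 1 → infeasible
LRL: c = (6 − d² + 2cos(α−β) − 2d(sin α − sin β))/8 = -4.497903, |c| > 1 → infeasible
Shortest: RSL with L = 45.388637 m ≈ 45.3886 m
Convert RSL to answer units (arcs ×180/π): t = 0.759771·180/π = 43.5317°, p = ρ·p = 7.27·5.231627 = 38.0339 m, q = 0.251880·180/π = 14.4317°, L = 45.3886 m.

RSL: t = 43.5317°, p = 38.0339 m, q = 14.4317°, L = 45.3886 m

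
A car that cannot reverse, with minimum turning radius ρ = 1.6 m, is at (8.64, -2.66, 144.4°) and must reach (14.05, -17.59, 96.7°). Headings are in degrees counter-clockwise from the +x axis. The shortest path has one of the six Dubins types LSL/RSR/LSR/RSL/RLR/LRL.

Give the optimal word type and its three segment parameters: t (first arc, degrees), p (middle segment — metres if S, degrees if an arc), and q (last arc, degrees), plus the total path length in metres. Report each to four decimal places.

LSL: t = 144.5822°, p = 14.6102 m, q = 167.7178°, L = 23.3313 m

Let ψ = atan2(Δy, Δx) = atan2(-14.93, 5.41) = -70.0816° be the start→goal bearing.
Normalize: d = |goal − start| / ρ = 15.879956/1.6 = 9.924972, α = (θ_start − ψ) mod 360° = 214.4816° = 3.743411 rad, β = (θ_goal − ψ) mod 360° = 166.7816° = 2.910889 rad.
Common terms: sin α = -0.566142, cos α = -0.824308, sin β = 0.228663, cos β = -0.973506, cos(α−β) = 0.673013, d² = 98.505078. Work in radians in the unit-radius frame; every candidate has L = ρ·(t + p + q).
LSL: p² = 2 + d² − 2cos(α−β) + 2d(sin α − sin β) = 83.382218; p = √p² = 9.131386; φ = atan2(cos β − cos α, d + sin α − sin β) = -0.016340 rad; t = (φ − α) mod 2π = 2.523435 rad, q = (β − φ) mod 2π = 2.927228 rad → L = 1.6·(2.523435 + 9.131386 + 2.927228) = 1.6·14.582050 = 23.331279 m
RSR: p² = 2 + d² − 2cos(α−β) + 2d(sin β − sin α) = 114.935888; p = √p² = 10.720816; φ = atan2(cos α − cos β, d − sin α + sin β) = 0.013917 rad; t = (α − φ) mod 2π = 3.729493 rad, q = (φ − β) mod 2π = 3.386214 rad → L = 1.6·(3.729493 + 10.720816 + 3.386214) = 1.6·17.836523 = 28.538437 m
LSR: p² = d² − 2 + 2cos(α−β) + 2d(sin α + sin β) = 91.152166; p = √p² = 9.547364; φ = atan2(−cos α − cos β, d + sin α + sin β) − atan2(−2, p) = 0.391860 rad; t = (φ − α) mod 2π = 2.931635 rad, q = (φ − β) mod 2π = 3.764157 rad → L = 1.6·(2.931635 + 9.547364 + 3.764157) = 1.6·16.243155 = 25.989049 m
RSL: p² = d² − 2 + 2cos(α−β) − 2d(sin α + sin β) = 104.550041; p = √p² = 10.224971; φ = atan2(cos α + cos β, d − sin α − sin β) − atan2(2, p) = -0.366585 rad; t = (α − φ) mod 2π = 4.109995 rad, q = (β − φ) mod 2π = 3.277473 rad → L = 1.6·(4.109995 + 10.224971 + 3.277473) = 1.6·17.612440 = 28.179904 m
RLR: c = (6 − d² + 2cos(α−β) + 2d(sin α − sin β))/8 = -13.366986, |c| > 1 → infeasible
LRL: c = (6 − d² + 2cos(α−β) − 2d(sin α − sin β))/8 = -9.422777, |c| > 1 → infeasible
Shortest: LSL with L = 23.331279 m ≈ 23.3313 m
Convert LSL to answer units (arcs ×180/π): t = 2.523435·180/π = 144.5822°, p = ρ·p = 1.6·9.131386 = 14.6102 m, q = 2.927228·180/π = 167.7178°, L = 23.3313 m.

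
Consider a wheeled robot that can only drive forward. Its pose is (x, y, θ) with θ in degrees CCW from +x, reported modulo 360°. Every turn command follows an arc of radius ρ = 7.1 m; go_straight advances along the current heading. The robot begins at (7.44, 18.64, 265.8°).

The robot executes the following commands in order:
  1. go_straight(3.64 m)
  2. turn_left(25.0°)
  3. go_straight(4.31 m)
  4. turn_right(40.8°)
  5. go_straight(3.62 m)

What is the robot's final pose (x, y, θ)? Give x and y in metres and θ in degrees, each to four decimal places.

set_pose: (x, y, θ) = (7.4400, 18.6400, 265.8000°), ρ = 7.1
go_straight(3.64): x += 3.64·cos θ, y += 3.64·sin θ → (7.1734, 15.0098, 265.8000°)
turn_left(25.0°): centre at ρ to the left, rotate +25.0° → (7.6171, 11.9685, 290.8000°)
go_straight(4.31): x += 4.31·cos θ, y += 4.31·sin θ → (9.1476, 7.9394, 290.8000°)
turn_right(40.8°): centre at ρ to the right, rotate −40.8° → (9.1821, 2.9898, 250.0000°)
go_straight(3.62): x += 3.62·cos θ, y += 3.62·sin θ → (7.9440, -0.4119, 250.0000°)

(7.9440, -0.4119, 250.0000°)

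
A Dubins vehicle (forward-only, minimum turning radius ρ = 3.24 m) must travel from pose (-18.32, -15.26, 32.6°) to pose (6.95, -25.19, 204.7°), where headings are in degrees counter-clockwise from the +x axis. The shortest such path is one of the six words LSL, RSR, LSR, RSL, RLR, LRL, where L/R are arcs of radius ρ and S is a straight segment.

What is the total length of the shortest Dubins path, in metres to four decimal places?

33.2010 m

Let ψ = atan2(Δy, Δx) = atan2(-9.93, 25.27) = -21.4526° be the start→goal bearing.
Normalize: d = |goal − start| / ρ = 27.151018/3.24 = 8.379944, α = (θ_start − ψ) mod 360° = 54.0526° = 0.943397 rad, β = (θ_goal − ψ) mod 360° = 226.1526° = 3.947108 rad.
Common terms: sin α = 0.809557, cos α = 0.587042, sin β = -0.721188, cos β = -0.692739, cos(α−β) = -0.990509, d² = 70.223461. Work in radians in the unit-radius frame; every candidate has L = ρ·(t + p + q).
LSL: p² = 2 + d² − 2cos(α−β) + 2d(sin α − sin β) = 99.859589; p = √p² = 9.992977; φ = atan2(cos β − cos α, d + sin α − sin β) = -0.128421 rad; t = (φ − α) mod 2π = 5.211368 rad, q = (β − φ) mod 2π = 4.075529 rad → L = 3.24·(5.211368 + 9.992977 + 4.075529) = 3.24·19.279874 = 62.466792 m
RSR: p² = 2 + d² − 2cos(α−β) + 2d(sin β − sin α) = 48.549370; p = √p² = 6.967738; φ = atan2(cos α − cos β, d − sin α + sin β) = 0.184721 rad; t = (α − φ) mod 2π = 0.758676 rad, q = (φ − β) mod 2π = 2.520798 rad → L = 3.24·(0.758676 + 6.967738 + 2.520798) = 3.24·10.247211 = 33.200965 m
LSR: p² = d² − 2 + 2cos(α−β) + 2d(sin α + sin β) = 67.723493; p = √p² = 8.229428; φ = atan2(−cos α − cos β, d + sin α + sin β) − atan2(−2, p) = 0.250889 rad; t = (φ − α) mod 2π = 5.590678 rad, q = (φ − β) mod 2π = 2.586966 rad → L = 3.24·(5.590678 + 8.229428 + 2.586966) = 3.24·16.407072 = 53.158915 m
RSL: p² = d² − 2 + 2cos(α−β) − 2d(sin α + sin β) = 64.761391; p = √p² = 8.047446; φ = atan2(cos α + cos β, d − sin α − sin β) − atan2(2, p) = -0.256338 rad; t = (α − φ) mod 2π = 1.199735 rad, q = (β − φ) mod 2π = 4.203446 rad → L = 3.24·(1.199735 + 8.047446 + 4.203446) = 3.24·13.450627 = 43.580031 m
RLR: c = (6 − d² + 2cos(α−β) + 2d(sin α − sin β))/8 = -5.068671, |c| > 1 → infeasible
LRL: c = (6 − d² + 2cos(α−β) − 2d(sin α − sin β))/8 = -11.482449, |c| > 1 → infeasible
Shortest: RSR with L = 33.200965 m ≈ 33.2010 m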